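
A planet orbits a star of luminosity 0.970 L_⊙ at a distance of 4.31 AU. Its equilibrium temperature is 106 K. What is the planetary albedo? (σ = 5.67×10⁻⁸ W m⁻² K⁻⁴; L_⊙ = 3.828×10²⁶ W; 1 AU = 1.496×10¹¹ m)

A ≈ 0.60

d = 4.31 AU = 6.45×10¹¹ m.
L = 0.970 × 3.828×10²⁶ = 3.71×10²⁶ W.
Flux: S = L/(4πd²) = 3.71×10²⁶/(4π×(6.45×10¹¹)²) = 71.1 W m⁻².
From T_eq⁴ = S(1−A)/(4σ): 1−A = 4σT_eq⁴/S.
1−A = 4 × 5.67×10⁻⁸ × (106)⁴ / 71.1 = 0.403.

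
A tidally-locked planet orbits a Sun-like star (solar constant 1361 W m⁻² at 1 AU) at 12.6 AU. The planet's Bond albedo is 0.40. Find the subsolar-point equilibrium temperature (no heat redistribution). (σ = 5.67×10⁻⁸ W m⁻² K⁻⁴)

Flux at 12.6 AU: S = 1361/12.6² = 8.57 W m⁻².
At the subsolar point the surface absorbs S(1−A) and emits σT⁴ per unit area — no factor of 4, since only the local patch is in balance.
T = [8.57 × 0.60 / 5.67×10⁻⁸]^(1/4) = (9.07×10⁷)^(1/4) = 97.6 K.

T_ss ≈ 97.6 K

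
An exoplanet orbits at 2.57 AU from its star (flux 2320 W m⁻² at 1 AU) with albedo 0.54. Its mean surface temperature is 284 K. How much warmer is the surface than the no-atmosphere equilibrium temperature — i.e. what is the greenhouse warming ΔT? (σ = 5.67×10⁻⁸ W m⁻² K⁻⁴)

ΔT ≈ 120.6 K

S = 2320/2.57² = 351.3 W m⁻².
T_eq = [S(1−A)/(4σ)]^(1/4) = [351.3×0.46/(4×5.67×10⁻⁸)]^(1/4) = 163.4 K.
ΔT = T_surf − T_eq = 284 − 163.4.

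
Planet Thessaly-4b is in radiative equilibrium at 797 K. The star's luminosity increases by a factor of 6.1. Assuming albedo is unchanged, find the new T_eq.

T_eq ≈ 1250 K

T_eq ∝ L^(1/4) · d^(−1/2).
T′ = 797 × 6.1^(1/4) = 1250 K.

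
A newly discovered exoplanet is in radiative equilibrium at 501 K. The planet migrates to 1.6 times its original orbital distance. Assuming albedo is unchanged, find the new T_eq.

T_eq ≈ 396 K

T_eq ∝ L^(1/4) · d^(−1/2).
T′ = 501 / 1.6^(1/2) = 396 K.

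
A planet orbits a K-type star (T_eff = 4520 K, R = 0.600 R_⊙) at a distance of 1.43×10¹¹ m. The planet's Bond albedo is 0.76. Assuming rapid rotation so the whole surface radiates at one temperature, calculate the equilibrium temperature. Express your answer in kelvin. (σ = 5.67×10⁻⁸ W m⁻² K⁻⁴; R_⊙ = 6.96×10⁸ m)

T_eq ≈ 121 K

R_⋆ = 0.600 × 6.96×10⁸ = 4.18×10⁸ m.
L = 4πR_⋆²σT_⋆⁴ = 4π(4.18×10⁸)² × 5.67×10⁻⁸ × (4520)⁴ = 5.19×10²⁵ W.
S = L/(4πd²) = 202 W m⁻².
Energy balance: absorbed = emitted ⇒ πR²·S(1−A) = 4πR²·σT_eq⁴, so T_eq⁴ = S(1−A)/(4σ).
T_eq = [202 × 0.24 / (4 × 5.67×10⁻⁸)]^(1/4) = (2.14×10⁸)^(1/4) = 121 K.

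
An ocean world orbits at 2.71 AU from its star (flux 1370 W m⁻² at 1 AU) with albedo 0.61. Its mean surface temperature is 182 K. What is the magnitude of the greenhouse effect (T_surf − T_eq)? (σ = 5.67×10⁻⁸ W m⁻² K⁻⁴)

ΔT ≈ 48.2 K

S = 1370/2.71² = 186.5 W m⁻².
T_eq = [S(1−A)/(4σ)]^(1/4) = [186.5×0.39/(4×5.67×10⁻⁸)]^(1/4) = 133.8 K.
ΔT = T_surf − T_eq = 182 − 133.8.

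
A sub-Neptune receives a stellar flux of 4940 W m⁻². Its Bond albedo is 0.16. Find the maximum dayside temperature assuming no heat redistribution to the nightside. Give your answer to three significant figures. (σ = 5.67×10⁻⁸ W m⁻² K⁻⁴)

T_ss ≈ 520 K

With no redistribution each surface element balances locally: S(1−A) = σT⁴.
T = [4940 × 0.84 / 5.67×10⁻⁸]^(1/4) = (7.32×10¹⁰)^(1/4) = 520 K.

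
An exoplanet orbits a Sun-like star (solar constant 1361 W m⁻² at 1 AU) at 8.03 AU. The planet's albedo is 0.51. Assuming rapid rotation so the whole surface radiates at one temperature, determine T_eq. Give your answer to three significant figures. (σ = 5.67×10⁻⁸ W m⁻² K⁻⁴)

T_eq ≈ 82.2 K

Flux at 8.03 AU: S = 1361/8.03² = 21.1 W m⁻².
Energy balance: absorbed = emitted ⇒ πR²·S(1−A) = 4πR²·σT_eq⁴, so T_eq⁴ = S(1−A)/(4σ).
T_eq = [21.1 × 0.49 / (4 × 5.67×10⁻⁸)]^(1/4) = (4.56×10⁷)^(1/4) = 82.2 K.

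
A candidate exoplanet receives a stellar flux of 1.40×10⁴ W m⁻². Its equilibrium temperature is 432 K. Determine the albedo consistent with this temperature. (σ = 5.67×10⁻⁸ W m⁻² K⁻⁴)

A ≈ 0.44

From T_eq⁴ = S(1−A)/(4σ): 1−A = 4σT_eq⁴/S.
1−A = 4 × 5.67×10⁻⁸ × (432)⁴ / 1.40×10⁴ = 0.564.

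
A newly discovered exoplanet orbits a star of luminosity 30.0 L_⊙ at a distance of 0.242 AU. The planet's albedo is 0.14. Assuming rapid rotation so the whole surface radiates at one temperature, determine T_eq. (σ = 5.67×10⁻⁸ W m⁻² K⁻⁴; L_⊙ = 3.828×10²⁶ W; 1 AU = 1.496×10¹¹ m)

d = 0.242 AU = 3.62×10¹⁰ m.
L = 30.0 × 3.828×10²⁶ = 1.15×10²⁸ W.
Flux: S = L/(4πd²) = 1.15×10²⁸/(4π×(3.62×10¹⁰)²) = 6.97×10⁵ W m⁻².
Energy balance: absorbed = emitted ⇒ πR²·S(1−A) = 4πR²·σT_eq⁴, so T_eq⁴ = S(1−A)/(4σ).
T_eq = [6.97×10⁵ × 0.86 / (4 × 5.67×10⁻⁸)]^(1/4) = (2.64×10¹²)^(1/4) = 1280 K.

T_eq ≈ 1280 K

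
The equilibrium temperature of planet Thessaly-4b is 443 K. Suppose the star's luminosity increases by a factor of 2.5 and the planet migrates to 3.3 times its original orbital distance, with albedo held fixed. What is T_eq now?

T_eq ∝ L^(1/4) · d^(−1/2).
T′ = 443 × 2.5^(1/4) / 3.3^(1/2) = 307 K.

T_eq ≈ 307 K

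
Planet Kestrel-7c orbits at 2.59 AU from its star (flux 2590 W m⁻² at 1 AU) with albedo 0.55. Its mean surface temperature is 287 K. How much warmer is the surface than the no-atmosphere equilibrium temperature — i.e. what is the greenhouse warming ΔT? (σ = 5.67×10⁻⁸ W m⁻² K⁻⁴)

ΔT ≈ 120.6 K

S = 2590/2.59² = 386.1 W m⁻².
T_eq = [S(1−A)/(4σ)]^(1/4) = [386.1×0.45/(4×5.67×10⁻⁸)]^(1/4) = 166.4 K.
ΔT = T_surf − T_eq = 287 − 166.4.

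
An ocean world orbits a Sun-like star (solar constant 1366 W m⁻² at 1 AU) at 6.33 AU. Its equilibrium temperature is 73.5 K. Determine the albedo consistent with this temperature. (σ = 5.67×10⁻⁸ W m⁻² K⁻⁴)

A ≈ 0.81

Flux at 6.33 AU: S = 1366/6.33² = 34.1 W m⁻².
From T_eq⁴ = S(1−A)/(4σ): 1−A = 4σT_eq⁴/S.
1−A = 4 × 5.67×10⁻⁸ × (73.5)⁴ / 34.1 = 0.194.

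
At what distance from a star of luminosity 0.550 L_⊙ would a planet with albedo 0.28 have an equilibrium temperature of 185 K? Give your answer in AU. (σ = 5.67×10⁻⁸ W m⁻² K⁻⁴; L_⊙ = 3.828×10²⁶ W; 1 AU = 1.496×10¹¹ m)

L = 0.550 × 3.828×10²⁶ = 2.11×10²⁶ W.
From T_eq⁴ = L(1−A)/(16πσd²): d = √[L(1−A)/(16πσT_eq⁴)].
d = √[2.11×10²⁶ × 0.72 / (16π × 5.67×10⁻⁸ × (185)⁴)] = 2.13×10¹¹ m = 1.42 AU.

d ≈ 1.42 AU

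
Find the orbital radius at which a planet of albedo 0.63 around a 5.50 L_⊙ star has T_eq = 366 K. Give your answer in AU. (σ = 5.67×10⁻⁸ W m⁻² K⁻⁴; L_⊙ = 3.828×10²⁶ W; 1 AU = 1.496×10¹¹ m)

d ≈ 0.825 AU

L = 5.50 × 3.828×10²⁶ = 2.11×10²⁷ W.
From T_eq⁴ = L(1−A)/(16πσd²): d = √[L(1−A)/(16πσT_eq⁴)].
d = √[2.11×10²⁷ × 0.37 / (16π × 5.67×10⁻⁸ × (366)⁴)] = 1.23×10¹¹ m = 0.825 AU.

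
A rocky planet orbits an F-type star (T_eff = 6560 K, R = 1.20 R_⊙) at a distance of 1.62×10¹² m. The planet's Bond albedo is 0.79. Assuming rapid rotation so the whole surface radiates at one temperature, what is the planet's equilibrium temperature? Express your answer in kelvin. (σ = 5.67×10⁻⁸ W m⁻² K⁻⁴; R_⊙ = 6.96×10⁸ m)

R_⋆ = 1.20 × 6.96×10⁸ = 8.35×10⁸ m.
L = 4πR_⋆²σT_⋆⁴ = 4π(8.35×10⁸)² × 5.67×10⁻⁸ × (6560)⁴ = 9.20×10²⁶ W.
S = L/(4πd²) = 27.9 W m⁻².
Energy balance: absorbed = emitted ⇒ πR²·S(1−A) = 4πR²·σT_eq⁴, so T_eq⁴ = S(1−A)/(4σ).
T_eq = [27.9 × 0.21 / (4 × 5.67×10⁻⁸)]^(1/4) = (2.58×10⁷)^(1/4) = 71.3 K.

T_eq ≈ 71.3 K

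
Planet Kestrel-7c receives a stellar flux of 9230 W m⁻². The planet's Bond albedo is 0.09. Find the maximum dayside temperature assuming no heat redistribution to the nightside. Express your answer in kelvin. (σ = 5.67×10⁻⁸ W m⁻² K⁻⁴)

T_ss ≈ 620 K

With no redistribution each surface element balances locally: S(1−A) = σT⁴.
T = [9230 × 0.91 / 5.67×10⁻⁸]^(1/4) = (1.48×10¹¹)^(1/4) = 620 K.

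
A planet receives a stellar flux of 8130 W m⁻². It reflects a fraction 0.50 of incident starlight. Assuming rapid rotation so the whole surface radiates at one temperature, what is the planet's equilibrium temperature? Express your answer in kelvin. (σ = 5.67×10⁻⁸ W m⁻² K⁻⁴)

T_eq ≈ 366 K

Energy balance: absorbed = emitted ⇒ πR²·S(1−A) = 4πR²·σT_eq⁴, so T_eq⁴ = S(1−A)/(4σ).
T_eq = [8130 × 0.50 / (4 × 5.67×10⁻⁸)]^(1/4) = (1.79×10¹⁰)^(1/4) = 366 K.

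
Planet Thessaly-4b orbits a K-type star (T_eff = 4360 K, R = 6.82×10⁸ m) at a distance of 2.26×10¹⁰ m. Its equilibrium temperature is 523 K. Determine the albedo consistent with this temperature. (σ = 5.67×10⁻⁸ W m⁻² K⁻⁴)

A ≈ 0.09

L = 4πR_⋆²σT_⋆⁴ = 4π(6.82×10⁸)² × 5.67×10⁻⁸ × (4360)⁴ = 1.20×10²⁶ W.
S = L/(4πd²) = 1.87×10⁴ W m⁻².
From T_eq⁴ = S(1−A)/(4σ): 1−A = 4σT_eq⁴/S.
1−A = 4 × 5.67×10⁻⁸ × (523)⁴ / 1.87×10⁴ = 0.909.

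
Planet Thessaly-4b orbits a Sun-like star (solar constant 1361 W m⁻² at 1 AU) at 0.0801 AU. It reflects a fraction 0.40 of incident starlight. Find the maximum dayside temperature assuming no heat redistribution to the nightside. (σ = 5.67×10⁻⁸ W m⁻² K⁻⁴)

T_ss ≈ 1220 K

Flux at 0.0801 AU: S = 1361/0.0801² = 2.12×10⁵ W m⁻².
With no redistribution each surface element balances locally: S(1−A) = σT⁴.
T = [2.12×10⁵ × 0.60 / 5.67×10⁻⁸]^(1/4) = (2.24×10¹²)^(1/4) = 1220 K.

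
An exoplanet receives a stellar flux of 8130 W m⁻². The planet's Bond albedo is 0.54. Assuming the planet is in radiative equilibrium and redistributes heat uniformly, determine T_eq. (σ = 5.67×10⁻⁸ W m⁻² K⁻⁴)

T_eq ≈ 358 K

Energy balance: absorbed = emitted ⇒ πR²·S(1−A) = 4πR²·σT_eq⁴, so T_eq⁴ = S(1−A)/(4σ).
T_eq = [8130 × 0.46 / (4 × 5.67×10⁻⁸)]^(1/4) = (1.65×10¹⁰)^(1/4) = 358 K.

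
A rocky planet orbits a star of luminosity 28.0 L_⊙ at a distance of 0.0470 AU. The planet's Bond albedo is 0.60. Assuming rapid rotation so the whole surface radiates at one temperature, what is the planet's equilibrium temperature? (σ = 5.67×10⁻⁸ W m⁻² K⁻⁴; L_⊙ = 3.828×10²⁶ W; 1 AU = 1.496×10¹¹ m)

d = 0.0470 AU = 7.03×10⁹ m.
L = 28.0 × 3.828×10²⁶ = 1.07×10²⁸ W.
Flux: S = L/(4πd²) = 1.07×10²⁸/(4π×(7.03×10⁹)²) = 1.73×10⁷ W m⁻².
Energy balance: absorbed = emitted ⇒ πR²·S(1−A) = 4πR²·σT_eq⁴, so T_eq⁴ = S(1−A)/(4σ).
T_eq = [1.73×10⁷ × 0.40 / (4 × 5.67×10⁻⁸)]^(1/4) = (3.04×10¹³)^(1/4) = 2350 K.

T_eq ≈ 2350 K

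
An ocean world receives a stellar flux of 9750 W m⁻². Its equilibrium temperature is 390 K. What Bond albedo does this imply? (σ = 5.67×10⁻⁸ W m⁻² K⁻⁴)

A ≈ 0.46

From T_eq⁴ = S(1−A)/(4σ): 1−A = 4σT_eq⁴/S.
1−A = 4 × 5.67×10⁻⁸ × (390)⁴ / 9750 = 0.538.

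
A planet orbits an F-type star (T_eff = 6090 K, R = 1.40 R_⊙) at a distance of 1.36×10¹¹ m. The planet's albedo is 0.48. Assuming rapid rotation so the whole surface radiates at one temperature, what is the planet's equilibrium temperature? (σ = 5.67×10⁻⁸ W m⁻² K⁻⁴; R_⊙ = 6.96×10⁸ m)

R_⋆ = 1.40 × 6.96×10⁸ = 9.74×10⁸ m.
L = 4πR_⋆²σT_⋆⁴ = 4π(9.74×10⁸)² × 5.67×10⁻⁸ × (6090)⁴ = 9.31×10²⁶ W.
S = L/(4πd²) = 4000 W m⁻².
Energy balance: absorbed = emitted ⇒ πR²·S(1−A) = 4πR²·σT_eq⁴, so T_eq⁴ = S(1−A)/(4σ).
T_eq = [4000 × 0.52 / (4 × 5.67×10⁻⁸)]^(1/4) = (9.18×10⁹)^(1/4) = 310 K.

T_eq ≈ 310 K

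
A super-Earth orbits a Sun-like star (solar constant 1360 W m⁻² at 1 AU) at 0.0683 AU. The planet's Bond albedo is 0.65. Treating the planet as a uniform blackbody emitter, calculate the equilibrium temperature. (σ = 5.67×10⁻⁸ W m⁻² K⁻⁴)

T_eq ≈ 819 K

Flux at 0.0683 AU: S = 1360/0.0683² = 2.92×10⁵ W m⁻².
Energy balance: absorbed = emitted ⇒ πR²·S(1−A) = 4πR²·σT_eq⁴, so T_eq⁴ = S(1−A)/(4σ).
T_eq = [2.92×10⁵ × 0.35 / (4 × 5.67×10⁻⁸)]^(1/4) = (4.50×10¹¹)^(1/4) = 819 K.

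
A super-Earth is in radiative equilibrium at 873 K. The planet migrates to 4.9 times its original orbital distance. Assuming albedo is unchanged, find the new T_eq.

T_eq ≈ 394 K

T_eq ∝ L^(1/4) · d^(−1/2).
T′ = 873 / 4.9^(1/2) = 394 K.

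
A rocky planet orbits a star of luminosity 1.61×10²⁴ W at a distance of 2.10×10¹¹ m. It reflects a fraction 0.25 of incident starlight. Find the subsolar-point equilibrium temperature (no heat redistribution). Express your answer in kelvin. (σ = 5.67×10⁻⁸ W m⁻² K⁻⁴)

Flux: S = L/(4πd²) = 1.61×10²⁴/(4π×(2.10×10¹¹)²) = 2.91 W m⁻².
At the subsolar point the surface absorbs S(1−A) and emits σT⁴ per unit area — no factor of 4, since only the local patch is in balance.
T = [2.91 × 0.75 / 5.67×10⁻⁸]^(1/4) = (3.84×10⁷)^(1/4) = 78.7 K.

T_ss ≈ 78.7 K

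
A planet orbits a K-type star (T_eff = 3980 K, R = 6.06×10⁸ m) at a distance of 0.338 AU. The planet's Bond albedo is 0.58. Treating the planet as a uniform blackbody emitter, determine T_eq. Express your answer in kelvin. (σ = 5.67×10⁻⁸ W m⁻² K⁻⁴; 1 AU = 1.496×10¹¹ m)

T_eq ≈ 248 K

d = 0.338 AU = 5.06×10¹⁰ m.
L = 4πR_⋆²σT_⋆⁴ = 4π(6.06×10⁸)² × 5.67×10⁻⁸ × (3980)⁴ = 6.57×10²⁵ W.
S = L/(4πd²) = 2040 W m⁻².
Energy balance: absorbed = emitted ⇒ πR²·S(1−A) = 4πR²·σT_eq⁴, so T_eq⁴ = S(1−A)/(4σ).
T_eq = [2040 × 0.42 / (4 × 5.67×10⁻⁸)]^(1/4) = (3.78×10⁹)^(1/4) = 248 K.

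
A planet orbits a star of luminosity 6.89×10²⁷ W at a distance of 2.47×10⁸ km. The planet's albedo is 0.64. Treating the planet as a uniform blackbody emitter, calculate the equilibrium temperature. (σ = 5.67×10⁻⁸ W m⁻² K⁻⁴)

T_eq ≈ 346 K

d = 2.47×10⁸ km = 2.47×10¹¹ m.
Flux: S = L/(4πd²) = 6.89×10²⁷/(4π×(2.47×10¹¹)²) = 8990 W m⁻².
Energy balance: absorbed = emitted ⇒ πR²·S(1−A) = 4πR²·σT_eq⁴, so T_eq⁴ = S(1−A)/(4σ).
T_eq = [8990 × 0.36 / (4 × 5.67×10⁻⁸)]^(1/4) = (1.43×10¹⁰)^(1/4) = 346 K.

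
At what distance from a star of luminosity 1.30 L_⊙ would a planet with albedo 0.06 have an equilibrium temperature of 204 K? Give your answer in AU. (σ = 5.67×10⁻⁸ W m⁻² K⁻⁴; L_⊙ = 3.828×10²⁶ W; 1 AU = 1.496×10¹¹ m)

d ≈ 2.06 AU

L = 1.30 × 3.828×10²⁶ = 4.98×10²⁶ W.
From T_eq⁴ = L(1−A)/(16πσd²): d = √[L(1−A)/(16πσT_eq⁴)].
d = √[4.98×10²⁶ × 0.94 / (16π × 5.67×10⁻⁸ × (204)⁴)] = 3.08×10¹¹ m = 2.06 AU.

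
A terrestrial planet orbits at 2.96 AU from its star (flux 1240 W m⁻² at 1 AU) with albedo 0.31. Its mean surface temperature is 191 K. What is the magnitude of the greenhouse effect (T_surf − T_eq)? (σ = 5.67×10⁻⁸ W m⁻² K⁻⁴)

S = 1240/2.96² = 141.5 W m⁻².
T_eq = [S(1−A)/(4σ)]^(1/4) = [141.5×0.69/(4×5.67×10⁻⁸)]^(1/4) = 144.0 K.
ΔT = T_surf − T_eq = 191 − 144.0.

ΔT ≈ 47.0 K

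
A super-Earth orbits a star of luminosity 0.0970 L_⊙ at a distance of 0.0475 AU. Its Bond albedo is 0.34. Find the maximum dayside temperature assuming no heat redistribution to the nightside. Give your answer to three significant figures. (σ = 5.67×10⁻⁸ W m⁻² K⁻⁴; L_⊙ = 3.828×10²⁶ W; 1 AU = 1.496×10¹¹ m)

d = 0.0475 AU = 7.11×10⁹ m.
L = 0.0970 × 3.828×10²⁶ = 3.71×10²⁵ W.
Flux: S = L/(4πd²) = 3.71×10²⁵/(4π×(7.11×10⁹)²) = 5.85×10⁴ W m⁻².
With no redistribution each surface element balances locally: S(1−A) = σT⁴.
T = [5.85×10⁴ × 0.66 / 5.67×10⁻⁸]^(1/4) = (6.81×10¹¹)^(1/4) = 908 K.

T_ss ≈ 908 K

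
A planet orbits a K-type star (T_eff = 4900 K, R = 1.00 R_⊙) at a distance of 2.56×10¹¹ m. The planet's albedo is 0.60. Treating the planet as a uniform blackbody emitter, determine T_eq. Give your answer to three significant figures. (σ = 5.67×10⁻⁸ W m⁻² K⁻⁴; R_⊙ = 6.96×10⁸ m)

T_eq ≈ 144 K

R_⋆ = 1.00 × 6.96×10⁸ = 6.96×10⁸ m.
L = 4πR_⋆²σT_⋆⁴ = 4π(6.96×10⁸)² × 5.67×10⁻⁸ × (4900)⁴ = 1.99×10²⁶ W.
S = L/(4πd²) = 242 W m⁻².
Energy balance: absorbed = emitted ⇒ πR²·S(1−A) = 4πR²·σT_eq⁴, so T_eq⁴ = S(1−A)/(4σ).
T_eq = [242 × 0.40 / (4 × 5.67×10⁻⁸)]^(1/4) = (4.26×10⁸)^(1/4) = 144 K.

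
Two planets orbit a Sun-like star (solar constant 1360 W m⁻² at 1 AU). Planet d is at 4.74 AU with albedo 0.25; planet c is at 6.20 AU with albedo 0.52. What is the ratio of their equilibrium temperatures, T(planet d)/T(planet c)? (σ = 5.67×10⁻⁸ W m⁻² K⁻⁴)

T_eq = [S₀(1−A)/(4σd²)]^(1/4), so T ∝ (1−A)^(1/4) / √d.
T₁ = [1360×0.75/(4×5.67×10⁻⁸×4.74²)]^(1/4) = 118.95 K.
T₂ = [1360×0.48/(4×5.67×10⁻⁸×6.20²)]^(1/4) = 93.02 K.

T₁/T₂ ≈ 1.279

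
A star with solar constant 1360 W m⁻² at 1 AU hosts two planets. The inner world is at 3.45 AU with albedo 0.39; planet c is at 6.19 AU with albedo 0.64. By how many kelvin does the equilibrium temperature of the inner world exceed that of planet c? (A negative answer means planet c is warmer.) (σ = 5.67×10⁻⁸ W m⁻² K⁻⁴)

ΔT ≈ 45.8 K

T_eq = [S₀(1−A)/(4σd²)]^(1/4), so T ∝ (1−A)^(1/4) / √d.
T₁ = [1360×0.61/(4×5.67×10⁻⁸×3.45²)]^(1/4) = 132.40 K.
T₂ = [1360×0.36/(4×5.67×10⁻⁸×6.19²)]^(1/4) = 86.64 K.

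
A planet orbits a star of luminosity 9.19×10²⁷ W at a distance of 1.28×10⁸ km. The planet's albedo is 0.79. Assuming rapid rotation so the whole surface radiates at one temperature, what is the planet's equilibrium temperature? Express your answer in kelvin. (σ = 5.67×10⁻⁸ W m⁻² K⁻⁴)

T_eq ≈ 451 K

d = 1.28×10⁸ km = 1.28×10¹¹ m.
Flux: S = L/(4πd²) = 9.19×10²⁷/(4π×(1.28×10¹¹)²) = 4.46×10⁴ W m⁻².
Energy balance: absorbed = emitted ⇒ πR²·S(1−A) = 4πR²·σT_eq⁴, so T_eq⁴ = S(1−A)/(4σ).
T_eq = [4.46×10⁴ × 0.21 / (4 × 5.67×10⁻⁸)]^(1/4) = (4.13×10¹⁰)^(1/4) = 451 K.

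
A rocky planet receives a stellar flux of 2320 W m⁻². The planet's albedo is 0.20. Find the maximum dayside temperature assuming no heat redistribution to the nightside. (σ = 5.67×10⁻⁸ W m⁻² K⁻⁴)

T_ss ≈ 425 K

With no redistribution each surface element balances locally: S(1−A) = σT⁴.
T = [2320 × 0.80 / 5.67×10⁻⁸]^(1/4) = (3.27×10¹⁰)^(1/4) = 425 K.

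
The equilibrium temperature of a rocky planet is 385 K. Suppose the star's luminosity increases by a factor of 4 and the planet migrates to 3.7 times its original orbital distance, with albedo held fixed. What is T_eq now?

T_eq ≈ 283 K

T_eq ∝ L^(1/4) · d^(−1/2).
T′ = 385 × 4^(1/4) / 3.7^(1/2) = 283 K.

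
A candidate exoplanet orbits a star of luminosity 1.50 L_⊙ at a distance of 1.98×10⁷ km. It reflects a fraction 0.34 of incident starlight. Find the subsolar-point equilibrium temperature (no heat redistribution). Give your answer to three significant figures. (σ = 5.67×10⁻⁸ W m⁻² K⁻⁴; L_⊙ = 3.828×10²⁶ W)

d = 1.98×10⁷ km = 1.98×10¹⁰ m.
L = 1.50 × 3.828×10²⁶ = 5.74×10²⁶ W.
Flux: S = L/(4πd²) = 5.74×10²⁶/(4π×(1.98×10¹⁰)²) = 1.17×10⁵ W m⁻².
At the subsolar point the surface absorbs S(1−A) and emits σT⁴ per unit area — no factor of 4, since only the local patch is in balance.
T = [1.17×10⁵ × 0.66 / 5.67×10⁻⁸]^(1/4) = (1.36×10¹²)^(1/4) = 1080 K.

T_ss ≈ 1080 K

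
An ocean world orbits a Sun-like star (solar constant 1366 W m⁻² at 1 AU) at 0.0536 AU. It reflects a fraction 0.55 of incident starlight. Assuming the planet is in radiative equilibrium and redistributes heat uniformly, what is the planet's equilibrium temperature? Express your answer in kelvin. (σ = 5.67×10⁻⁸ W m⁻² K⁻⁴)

T_eq ≈ 986 K

Flux at 0.0536 AU: S = 1366/0.0536² = 4.75×10⁵ W m⁻².
Energy balance: absorbed = emitted ⇒ πR²·S(1−A) = 4πR²·σT_eq⁴, so T_eq⁴ = S(1−A)/(4σ).
T_eq = [4.75×10⁵ × 0.45 / (4 × 5.67×10⁻⁸)]^(1/4) = (9.43×10¹¹)^(1/4) = 986 K.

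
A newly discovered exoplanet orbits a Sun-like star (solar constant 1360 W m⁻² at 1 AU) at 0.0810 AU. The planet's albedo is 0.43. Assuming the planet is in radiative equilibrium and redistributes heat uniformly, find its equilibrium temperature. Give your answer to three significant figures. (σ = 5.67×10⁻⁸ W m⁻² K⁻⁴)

Flux at 0.0810 AU: S = 1360/0.0810² = 2.07×10⁵ W m⁻².
Energy balance: absorbed = emitted ⇒ πR²·S(1−A) = 4πR²·σT_eq⁴, so T_eq⁴ = S(1−A)/(4σ).
T_eq = [2.07×10⁵ × 0.57 / (4 × 5.67×10⁻⁸)]^(1/4) = (5.21×10¹¹)^(1/4) = 850 K.

T_eq ≈ 850 K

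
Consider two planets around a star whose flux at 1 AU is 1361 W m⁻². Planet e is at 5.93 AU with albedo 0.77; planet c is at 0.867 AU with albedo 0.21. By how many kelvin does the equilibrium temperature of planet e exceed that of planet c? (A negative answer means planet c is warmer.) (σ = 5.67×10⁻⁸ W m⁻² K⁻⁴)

T_eq = [S₀(1−A)/(4σd²)]^(1/4), so T ∝ (1−A)^(1/4) / √d.
T₁ = [1361×0.23/(4×5.67×10⁻⁸×5.93²)]^(1/4) = 79.15 K.
T₂ = [1361×0.79/(4×5.67×10⁻⁸×0.867²)]^(1/4) = 281.81 K.

ΔT ≈ -202.7 K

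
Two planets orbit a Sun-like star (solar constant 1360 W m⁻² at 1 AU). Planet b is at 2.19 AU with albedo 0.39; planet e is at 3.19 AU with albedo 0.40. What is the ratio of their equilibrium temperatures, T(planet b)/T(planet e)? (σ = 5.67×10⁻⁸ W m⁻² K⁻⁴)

T_eq = [S₀(1−A)/(4σd²)]^(1/4), so T ∝ (1−A)^(1/4) / √d.
T₁ = [1360×0.61/(4×5.67×10⁻⁸×2.19²)]^(1/4) = 166.18 K.
T₂ = [1360×0.60/(4×5.67×10⁻⁸×3.19²)]^(1/4) = 137.12 K.

T₁/T₂ ≈ 1.212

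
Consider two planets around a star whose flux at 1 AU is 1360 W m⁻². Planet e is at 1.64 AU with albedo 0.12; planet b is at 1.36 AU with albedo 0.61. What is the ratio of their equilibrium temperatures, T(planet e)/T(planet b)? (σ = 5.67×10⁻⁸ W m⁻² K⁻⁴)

T₁/T₂ ≈ 1.116

T_eq = [S₀(1−A)/(4σd²)]^(1/4), so T ∝ (1−A)^(1/4) / √d.
T₁ = [1360×0.88/(4×5.67×10⁻⁸×1.64²)]^(1/4) = 210.46 K.
T₂ = [1360×0.39/(4×5.67×10⁻⁸×1.36²)]^(1/4) = 188.57 K.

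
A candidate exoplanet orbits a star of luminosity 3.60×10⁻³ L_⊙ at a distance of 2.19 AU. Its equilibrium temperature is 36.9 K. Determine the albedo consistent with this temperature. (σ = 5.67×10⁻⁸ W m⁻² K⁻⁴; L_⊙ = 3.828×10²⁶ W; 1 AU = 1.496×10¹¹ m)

A ≈ 0.59

d = 2.19 AU = 3.28×10¹¹ m.
L = 3.60×10⁻³ × 3.828×10²⁶ = 1.38×10²⁴ W.
Flux: S = L/(4πd²) = 1.38×10²⁴/(4π×(3.28×10¹¹)²) = 1.02 W m⁻².
From T_eq⁴ = S(1−A)/(4σ): 1−A = 4σT_eq⁴/S.
1−A = 4 × 5.67×10⁻⁸ × (36.9)⁴ / 1.02 = 0.412.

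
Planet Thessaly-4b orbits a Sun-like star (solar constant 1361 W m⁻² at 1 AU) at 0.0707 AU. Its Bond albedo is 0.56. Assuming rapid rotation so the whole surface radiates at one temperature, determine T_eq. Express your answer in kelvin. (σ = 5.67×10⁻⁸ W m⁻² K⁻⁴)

T_eq ≈ 853 K

Flux at 0.0707 AU: S = 1361/0.0707² = 2.72×10⁵ W m⁻².
Energy balance: absorbed = emitted ⇒ πR²·S(1−A) = 4πR²·σT_eq⁴, so T_eq⁴ = S(1−A)/(4σ).
T_eq = [2.72×10⁵ × 0.44 / (4 × 5.67×10⁻⁸)]^(1/4) = (5.28×10¹¹)^(1/4) = 853 K.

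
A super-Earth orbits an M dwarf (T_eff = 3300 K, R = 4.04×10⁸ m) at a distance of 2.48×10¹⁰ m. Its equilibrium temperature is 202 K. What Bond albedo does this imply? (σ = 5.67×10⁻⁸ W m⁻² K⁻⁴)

L = 4πR_⋆²σT_⋆⁴ = 4π(4.04×10⁸)² × 5.67×10⁻⁸ × (3300)⁴ = 1.38×10²⁵ W.
S = L/(4πd²) = 1780 W m⁻².
From T_eq⁴ = S(1−A)/(4σ): 1−A = 4σT_eq⁴/S.
1−A = 4 × 5.67×10⁻⁸ × (202)⁴ / 1780 = 0.212.

A ≈ 0.79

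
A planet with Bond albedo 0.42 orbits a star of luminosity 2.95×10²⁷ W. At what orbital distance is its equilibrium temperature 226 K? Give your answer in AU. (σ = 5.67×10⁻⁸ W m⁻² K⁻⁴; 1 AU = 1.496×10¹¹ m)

d ≈ 3.21 AU

From T_eq⁴ = L(1−A)/(16πσd²): d = √[L(1−A)/(16πσT_eq⁴)].
d = √[2.95×10²⁷ × 0.58 / (16π × 5.67×10⁻⁸ × (226)⁴)] = 4.80×10¹¹ m = 3.21 AU.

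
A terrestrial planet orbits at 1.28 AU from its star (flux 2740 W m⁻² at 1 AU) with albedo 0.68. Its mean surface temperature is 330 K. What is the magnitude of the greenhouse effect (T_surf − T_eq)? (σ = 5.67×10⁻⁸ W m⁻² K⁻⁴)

S = 2740/1.28² = 1672 W m⁻².
T_eq = [S(1−A)/(4σ)]^(1/4) = [1672×0.32/(4×5.67×10⁻⁸)]^(1/4) = 220.4 K.
ΔT = T_surf − T_eq = 330 − 220.4.

ΔT ≈ 109.6 K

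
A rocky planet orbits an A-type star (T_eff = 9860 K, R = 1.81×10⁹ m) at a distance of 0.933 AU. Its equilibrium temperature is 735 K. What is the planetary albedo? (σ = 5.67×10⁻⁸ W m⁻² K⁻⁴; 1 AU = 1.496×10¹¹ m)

d = 0.933 AU = 1.40×10¹¹ m.
L = 4πR_⋆²σT_⋆⁴ = 4π(1.81×10⁹)² × 5.67×10⁻⁸ × (9860)⁴ = 2.21×10²⁸ W.
S = L/(4πd²) = 9.01×10⁴ W m⁻².
From T_eq⁴ = S(1−A)/(4σ): 1−A = 4σT_eq⁴/S.
1−A = 4 × 5.67×10⁻⁸ × (735)⁴ / 9.01×10⁴ = 0.734.

A ≈ 0.27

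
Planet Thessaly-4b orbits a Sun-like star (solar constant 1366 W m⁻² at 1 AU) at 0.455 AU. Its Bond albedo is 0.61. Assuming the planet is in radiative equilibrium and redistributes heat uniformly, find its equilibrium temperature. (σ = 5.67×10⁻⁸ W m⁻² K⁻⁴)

Flux at 0.455 AU: S = 1366/0.455² = 6600 W m⁻².
Energy balance: absorbed = emitted ⇒ πR²·S(1−A) = 4πR²·σT_eq⁴, so T_eq⁴ = S(1−A)/(4σ).
T_eq = [6600 × 0.39 / (4 × 5.67×10⁻⁸)]^(1/4) = (1.13×10¹⁰)^(1/4) = 326 K.

T_eq ≈ 326 K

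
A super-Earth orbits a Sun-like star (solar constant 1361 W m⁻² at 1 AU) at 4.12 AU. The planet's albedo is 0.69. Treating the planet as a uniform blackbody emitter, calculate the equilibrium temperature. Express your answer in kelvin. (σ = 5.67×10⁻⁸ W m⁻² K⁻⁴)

Flux at 4.12 AU: S = 1361/4.12² = 80.2 W m⁻².
Energy balance: absorbed = emitted ⇒ πR²·S(1−A) = 4πR²·σT_eq⁴, so T_eq⁴ = S(1−A)/(4σ).
T_eq = [80.2 × 0.31 / (4 × 5.67×10⁻⁸)]^(1/4) = (1.10×10⁸)^(1/4) = 102 K.

T_eq ≈ 102 K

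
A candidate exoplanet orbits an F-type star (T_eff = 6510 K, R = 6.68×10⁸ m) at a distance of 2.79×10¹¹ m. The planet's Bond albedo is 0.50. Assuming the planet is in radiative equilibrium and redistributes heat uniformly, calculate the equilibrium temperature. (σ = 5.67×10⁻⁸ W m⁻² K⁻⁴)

L = 4πR_⋆²σT_⋆⁴ = 4π(6.68×10⁸)² × 5.67×10⁻⁸ × (6510)⁴ = 5.71×10²⁶ W.
S = L/(4πd²) = 584 W m⁻².
Energy balance: absorbed = emitted ⇒ πR²·S(1−A) = 4πR²·σT_eq⁴, so T_eq⁴ = S(1−A)/(4σ).
T_eq = [584 × 0.50 / (4 × 5.67×10⁻⁸)]^(1/4) = (1.29×10⁹)^(1/4) = 189 K.

T_eq ≈ 189 K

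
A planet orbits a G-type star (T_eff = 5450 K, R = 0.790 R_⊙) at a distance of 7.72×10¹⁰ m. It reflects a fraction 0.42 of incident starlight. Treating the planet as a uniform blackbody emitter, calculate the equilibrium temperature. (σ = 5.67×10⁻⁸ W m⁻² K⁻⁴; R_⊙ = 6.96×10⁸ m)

R_⋆ = 0.790 × 6.96×10⁸ = 5.50×10⁸ m.
L = 4πR_⋆²σT_⋆⁴ = 4π(5.50×10⁸)² × 5.67×10⁻⁸ × (5450)⁴ = 1.90×10²⁶ W.
S = L/(4πd²) = 2540 W m⁻².
Energy balance: absorbed = emitted ⇒ πR²·S(1−A) = 4πR²·σT_eq⁴, so T_eq⁴ = S(1−A)/(4σ).
T_eq = [2540 × 0.58 / (4 × 5.67×10⁻⁸)]^(1/4) = (6.49×10⁹)^(1/4) = 284 K.

T_eq ≈ 284 K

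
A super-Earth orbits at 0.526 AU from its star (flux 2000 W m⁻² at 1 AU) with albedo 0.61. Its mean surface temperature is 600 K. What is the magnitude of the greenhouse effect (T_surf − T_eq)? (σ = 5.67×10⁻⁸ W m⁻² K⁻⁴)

S = 2000/0.526² = 7229 W m⁻².
T_eq = [S(1−A)/(4σ)]^(1/4) = [7229×0.39/(4×5.67×10⁻⁸)]^(1/4) = 333.9 K.
ΔT = T_surf − T_eq = 600 − 333.9.

ΔT ≈ 266.1 K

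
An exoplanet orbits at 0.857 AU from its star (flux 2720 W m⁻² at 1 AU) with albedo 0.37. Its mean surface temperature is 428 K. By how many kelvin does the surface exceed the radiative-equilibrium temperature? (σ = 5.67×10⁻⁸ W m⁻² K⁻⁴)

ΔT ≈ 109.5 K

S = 2720/0.857² = 3703 W m⁻².
T_eq = [S(1−A)/(4σ)]^(1/4) = [3703×0.63/(4×5.67×10⁻⁸)]^(1/4) = 318.5 K.
ΔT = T_surf − T_eq = 428 − 318.5.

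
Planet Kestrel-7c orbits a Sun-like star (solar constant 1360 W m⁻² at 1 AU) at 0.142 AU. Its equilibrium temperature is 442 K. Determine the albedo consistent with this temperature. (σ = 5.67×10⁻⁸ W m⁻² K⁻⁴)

Flux at 0.142 AU: S = 1360/0.142² = 6.74×10⁴ W m⁻².
From T_eq⁴ = S(1−A)/(4σ): 1−A = 4σT_eq⁴/S.
1−A = 4 × 5.67×10⁻⁸ × (442)⁴ / 6.74×10⁴ = 0.128.

A ≈ 0.87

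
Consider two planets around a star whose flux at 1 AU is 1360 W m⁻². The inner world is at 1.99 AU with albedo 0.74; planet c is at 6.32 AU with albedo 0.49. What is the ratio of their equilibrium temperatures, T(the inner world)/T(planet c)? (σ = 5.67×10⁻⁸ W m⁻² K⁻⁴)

T₁/T₂ ≈ 1.506

T_eq = [S₀(1−A)/(4σd²)]^(1/4), so T ∝ (1−A)^(1/4) / √d.
T₁ = [1360×0.26/(4×5.67×10⁻⁸×1.99²)]^(1/4) = 140.86 K.
T₂ = [1360×0.51/(4×5.67×10⁻⁸×6.32²)]^(1/4) = 93.54 K.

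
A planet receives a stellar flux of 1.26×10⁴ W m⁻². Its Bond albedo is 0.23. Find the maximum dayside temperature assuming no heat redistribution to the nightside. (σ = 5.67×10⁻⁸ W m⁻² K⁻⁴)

T_ss ≈ 643 K

With no redistribution each surface element balances locally: S(1−A) = σT⁴.
T = [1.26×10⁴ × 0.77 / 5.67×10⁻⁸]^(1/4) = (1.71×10¹¹)^(1/4) = 643 K.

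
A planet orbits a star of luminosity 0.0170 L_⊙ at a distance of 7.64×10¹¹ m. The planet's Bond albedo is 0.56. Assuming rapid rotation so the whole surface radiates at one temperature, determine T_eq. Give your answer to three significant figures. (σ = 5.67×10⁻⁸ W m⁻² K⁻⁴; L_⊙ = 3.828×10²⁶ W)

L = 0.0170 × 3.828×10²⁶ = 6.51×10²⁴ W.
Flux: S = L/(4πd²) = 6.51×10²⁴/(4π×(7.64×10¹¹)²) = 0.887 W m⁻².
Energy balance: absorbed = emitted ⇒ πR²·S(1−A) = 4πR²·σT_eq⁴, so T_eq⁴ = S(1−A)/(4σ).
T_eq = [0.887 × 0.44 / (4 × 5.67×10⁻⁸)]^(1/4) = (1.72×10⁶)^(1/4) = 36.2 K.

T_eq ≈ 36.2 K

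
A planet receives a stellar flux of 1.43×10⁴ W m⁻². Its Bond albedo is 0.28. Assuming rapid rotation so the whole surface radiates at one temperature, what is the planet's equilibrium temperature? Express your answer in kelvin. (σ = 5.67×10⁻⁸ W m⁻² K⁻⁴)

Energy balance: absorbed = emitted ⇒ πR²·S(1−A) = 4πR²·σT_eq⁴, so T_eq⁴ = S(1−A)/(4σ).
T_eq = [1.43×10⁴ × 0.72 / (4 × 5.67×10⁻⁸)]^(1/4) = (4.54×10¹⁰)^(1/4) = 462 K.

T_eq ≈ 462 K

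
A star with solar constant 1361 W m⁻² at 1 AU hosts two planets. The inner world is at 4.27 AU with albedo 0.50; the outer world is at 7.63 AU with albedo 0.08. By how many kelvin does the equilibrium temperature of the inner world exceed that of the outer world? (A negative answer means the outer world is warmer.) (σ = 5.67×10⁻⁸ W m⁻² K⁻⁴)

ΔT ≈ 14.6 K

T_eq = [S₀(1−A)/(4σd²)]^(1/4), so T ∝ (1−A)^(1/4) / √d.
T₁ = [1361×0.50/(4×5.67×10⁻⁸×4.27²)]^(1/4) = 113.26 K.
T₂ = [1361×0.92/(4×5.67×10⁻⁸×7.63²)]^(1/4) = 98.68 K.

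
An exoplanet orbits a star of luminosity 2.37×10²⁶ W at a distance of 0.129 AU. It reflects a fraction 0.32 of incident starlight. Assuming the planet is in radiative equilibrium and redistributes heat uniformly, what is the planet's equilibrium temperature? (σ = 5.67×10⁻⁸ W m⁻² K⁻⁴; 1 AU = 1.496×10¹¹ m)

d = 0.129 AU = 1.93×10¹⁰ m.
Flux: S = L/(4πd²) = 2.37×10²⁶/(4π×(1.93×10¹⁰)²) = 5.06×10⁴ W m⁻².
Energy balance: absorbed = emitted ⇒ πR²·S(1−A) = 4πR²·σT_eq⁴, so T_eq⁴ = S(1−A)/(4σ).
T_eq = [5.06×10⁴ × 0.68 / (4 × 5.67×10⁻⁸)]^(1/4) = (1.52×10¹¹)^(1/4) = 624 K.

T_eq ≈ 624 K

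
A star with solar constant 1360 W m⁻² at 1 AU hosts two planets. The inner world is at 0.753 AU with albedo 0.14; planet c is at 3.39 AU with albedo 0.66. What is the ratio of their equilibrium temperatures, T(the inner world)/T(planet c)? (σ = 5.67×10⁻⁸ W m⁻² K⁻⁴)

T₁/T₂ ≈ 2.676

T_eq = [S₀(1−A)/(4σd²)]^(1/4), so T ∝ (1−A)^(1/4) / √d.
T₁ = [1360×0.86/(4×5.67×10⁻⁸×0.753²)]^(1/4) = 308.82 K.
T₂ = [1360×0.34/(4×5.67×10⁻⁸×3.39²)]^(1/4) = 115.41 K.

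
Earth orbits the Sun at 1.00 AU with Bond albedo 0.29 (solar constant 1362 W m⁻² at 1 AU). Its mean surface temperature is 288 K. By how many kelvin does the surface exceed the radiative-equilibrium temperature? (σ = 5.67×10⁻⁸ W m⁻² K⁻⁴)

S = 1362/1.00² = 1362 W m⁻².
T_eq = [S(1−A)/(4σ)]^(1/4) = [1362×0.71/(4×5.67×10⁻⁸)]^(1/4) = 255.5 K.
ΔT = T_surf − T_eq = 288 − 255.5.

ΔT ≈ 32.5 K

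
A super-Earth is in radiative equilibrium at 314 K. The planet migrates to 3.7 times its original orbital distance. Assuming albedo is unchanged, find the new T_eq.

T_eq ∝ L^(1/4) · d^(−1/2).
T′ = 314 / 3.7^(1/2) = 163 K.

T_eq ≈ 163 K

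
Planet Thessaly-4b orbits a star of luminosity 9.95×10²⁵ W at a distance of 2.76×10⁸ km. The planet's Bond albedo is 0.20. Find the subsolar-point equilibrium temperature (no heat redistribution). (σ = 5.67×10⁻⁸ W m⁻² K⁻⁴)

d = 2.76×10⁸ km = 2.76×10¹¹ m.
Flux: S = L/(4πd²) = 9.95×10²⁵/(4π×(2.76×10¹¹)²) = 104 W m⁻².
At the subsolar point the surface absorbs S(1−A) and emits σT⁴ per unit area — no factor of 4, since only the local patch is in balance.
T = [104 × 0.80 / 5.67×10⁻⁸]^(1/4) = (1.47×10⁹)^(1/4) = 196 K.

T_ss ≈ 196 K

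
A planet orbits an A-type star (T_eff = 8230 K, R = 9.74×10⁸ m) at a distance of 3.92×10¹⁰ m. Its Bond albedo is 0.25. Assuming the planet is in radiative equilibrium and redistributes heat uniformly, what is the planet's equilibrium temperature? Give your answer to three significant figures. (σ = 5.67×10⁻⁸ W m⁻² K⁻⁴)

L = 4πR_⋆²σT_⋆⁴ = 4π(9.74×10⁸)² × 5.67×10⁻⁸ × (8230)⁴ = 3.10×10²⁷ W.
S = L/(4πd²) = 1.61×10⁵ W m⁻².
Energy balance: absorbed = emitted ⇒ πR²·S(1−A) = 4πR²·σT_eq⁴, so T_eq⁴ = S(1−A)/(4σ).
T_eq = [1.61×10⁵ × 0.75 / (4 × 5.67×10⁻⁸)]^(1/4) = (5.31×10¹¹)^(1/4) = 854 K.

T_eq ≈ 854 K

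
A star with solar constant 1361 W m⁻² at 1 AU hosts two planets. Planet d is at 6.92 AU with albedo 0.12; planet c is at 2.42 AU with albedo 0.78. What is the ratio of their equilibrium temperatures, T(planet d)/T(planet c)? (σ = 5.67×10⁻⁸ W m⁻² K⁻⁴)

T_eq = [S₀(1−A)/(4σd²)]^(1/4), so T ∝ (1−A)^(1/4) / √d.
T₁ = [1361×0.88/(4×5.67×10⁻⁸×6.92²)]^(1/4) = 102.48 K.
T₂ = [1361×0.22/(4×5.67×10⁻⁸×2.42²)]^(1/4) = 122.53 K.

T₁/T₂ ≈ 0.836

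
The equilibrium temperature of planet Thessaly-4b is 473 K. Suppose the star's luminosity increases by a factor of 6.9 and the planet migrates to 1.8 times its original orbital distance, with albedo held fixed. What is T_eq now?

T_eq ≈ 571 K

T_eq ∝ L^(1/4) · d^(−1/2).
T′ = 473 × 6.9^(1/4) / 1.8^(1/2) = 571 K.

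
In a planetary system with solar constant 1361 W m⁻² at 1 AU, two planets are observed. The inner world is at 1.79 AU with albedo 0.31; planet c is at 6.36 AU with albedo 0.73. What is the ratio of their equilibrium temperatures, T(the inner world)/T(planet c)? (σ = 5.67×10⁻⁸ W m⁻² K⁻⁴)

T_eq = [S₀(1−A)/(4σd²)]^(1/4), so T ∝ (1−A)^(1/4) / √d.
T₁ = [1361×0.69/(4×5.67×10⁻⁸×1.79²)]^(1/4) = 189.60 K.
T₂ = [1361×0.27/(4×5.67×10⁻⁸×6.36²)]^(1/4) = 79.55 K.

T₁/T₂ ≈ 2.383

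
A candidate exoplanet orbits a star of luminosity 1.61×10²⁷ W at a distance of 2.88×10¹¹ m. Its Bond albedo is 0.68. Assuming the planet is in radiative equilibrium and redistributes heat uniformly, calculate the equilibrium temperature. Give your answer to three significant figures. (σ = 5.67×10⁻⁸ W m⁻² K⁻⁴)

T_eq ≈ 216 K

Flux: S = L/(4πd²) = 1.61×10²⁷/(4π×(2.88×10¹¹)²) = 1540 W m⁻².
Energy balance: absorbed = emitted ⇒ πR²·S(1−A) = 4πR²·σT_eq⁴, so T_eq⁴ = S(1−A)/(4σ).
T_eq = [1540 × 0.32 / (4 × 5.67×10⁻⁸)]^(1/4) = (2.18×10⁹)^(1/4) = 216 K.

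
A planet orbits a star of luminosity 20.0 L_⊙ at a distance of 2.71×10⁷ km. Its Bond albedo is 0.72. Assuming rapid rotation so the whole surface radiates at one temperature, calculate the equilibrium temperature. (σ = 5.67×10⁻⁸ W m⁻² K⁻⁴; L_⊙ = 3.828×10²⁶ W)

d = 2.71×10⁷ km = 2.71×10¹⁰ m.
L = 20.0 × 3.828×10²⁶ = 7.66×10²⁷ W.
Flux: S = L/(4πd²) = 7.66×10²⁷/(4π×(2.71×10¹⁰)²) = 8.30×10⁵ W m⁻².
Energy balance: absorbed = emitted ⇒ πR²·S(1−A) = 4πR²·σT_eq⁴, so T_eq⁴ = S(1−A)/(4σ).
T_eq = [8.30×10⁵ × 0.28 / (4 × 5.67×10⁻⁸)]^(1/4) = (1.02×10¹²)^(1/4) = 1010 K.

T_eq ≈ 1010 K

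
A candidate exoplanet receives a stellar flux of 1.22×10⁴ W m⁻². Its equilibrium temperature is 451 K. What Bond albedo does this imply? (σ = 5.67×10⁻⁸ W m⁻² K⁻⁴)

A ≈ 0.23

From T_eq⁴ = S(1−A)/(4σ): 1−A = 4σT_eq⁴/S.
1−A = 4 × 5.67×10⁻⁸ × (451)⁴ / 1.22×10⁴ = 0.769.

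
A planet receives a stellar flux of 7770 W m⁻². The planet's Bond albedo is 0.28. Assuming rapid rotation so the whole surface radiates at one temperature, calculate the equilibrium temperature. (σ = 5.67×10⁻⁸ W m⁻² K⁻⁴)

T_eq ≈ 396 K

Energy balance: absorbed = emitted ⇒ πR²·S(1−A) = 4πR²·σT_eq⁴, so T_eq⁴ = S(1−A)/(4σ).
T_eq = [7770 × 0.72 / (4 × 5.67×10⁻⁸)]^(1/4) = (2.47×10¹⁰)^(1/4) = 396 K.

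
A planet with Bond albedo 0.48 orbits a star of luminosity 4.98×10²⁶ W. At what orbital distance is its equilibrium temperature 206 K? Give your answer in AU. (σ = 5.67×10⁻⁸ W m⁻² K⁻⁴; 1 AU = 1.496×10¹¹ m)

From T_eq⁴ = L(1−A)/(16πσd²): d = √[L(1−A)/(16πσT_eq⁴)].
d = √[4.98×10²⁶ × 0.52 / (16π × 5.67×10⁻⁸ × (206)⁴)] = 2.25×10¹¹ m = 1.50 AU.

d ≈ 1.50 AU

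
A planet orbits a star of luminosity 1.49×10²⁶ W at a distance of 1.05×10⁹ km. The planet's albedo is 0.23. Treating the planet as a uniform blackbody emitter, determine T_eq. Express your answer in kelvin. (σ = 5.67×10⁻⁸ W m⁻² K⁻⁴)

T_eq ≈ 77.7 K

d = 1.05×10⁹ km = 1.05×10¹² m.
Flux: S = L/(4πd²) = 1.49×10²⁶/(4π×(1.05×10¹²)²) = 10.8 W m⁻².
Energy balance: absorbed = emitted ⇒ πR²·S(1−A) = 4πR²·σT_eq⁴, so T_eq⁴ = S(1−A)/(4σ).
T_eq = [10.8 × 0.77 / (4 × 5.67×10⁻⁸)]^(1/4) = (3.65×10⁷)^(1/4) = 77.7 K.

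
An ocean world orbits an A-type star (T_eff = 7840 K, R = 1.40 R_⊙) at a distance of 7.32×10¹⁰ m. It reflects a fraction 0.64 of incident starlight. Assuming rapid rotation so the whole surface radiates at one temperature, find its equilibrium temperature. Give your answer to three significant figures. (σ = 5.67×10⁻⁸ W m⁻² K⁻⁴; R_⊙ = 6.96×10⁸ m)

T_eq ≈ 495 K

R_⋆ = 1.40 × 6.96×10⁸ = 9.74×10⁸ m.
L = 4πR_⋆²σT_⋆⁴ = 4π(9.74×10⁸)² × 5.67×10⁻⁸ × (7840)⁴ = 2.56×10²⁷ W.
S = L/(4πd²) = 3.80×10⁴ W m⁻².
Energy balance: absorbed = emitted ⇒ πR²·S(1−A) = 4πR²·σT_eq⁴, so T_eq⁴ = S(1−A)/(4σ).
T_eq = [3.80×10⁴ × 0.36 / (4 × 5.67×10⁻⁸)]^(1/4) = (6.03×10¹⁰)^(1/4) = 495 K.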